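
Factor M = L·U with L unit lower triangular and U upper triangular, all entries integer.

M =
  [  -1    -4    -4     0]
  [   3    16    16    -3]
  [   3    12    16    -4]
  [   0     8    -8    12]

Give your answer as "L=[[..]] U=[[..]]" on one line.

  r1 -= -3·r0 → [0,4,4,-3]
  r2 -= -3·r0 → [0,0,4,-4]
  r3 -= 0·r0 → [0,8,-8,12]
  r2 -= 0·r1 → [0,0,4,-4]
  r3 -= 2·r1 → [0,0,-16,18]
  r3 -= -4·r2 → [0,0,0,2]

L=[[1,0,0,0],[-3,1,0,0],[-3,0,1,0],[0,2,-4,1]] U=[[-1,-4,-4,0],[0,4,4,-3],[0,0,4,-4],[0,0,0,2]]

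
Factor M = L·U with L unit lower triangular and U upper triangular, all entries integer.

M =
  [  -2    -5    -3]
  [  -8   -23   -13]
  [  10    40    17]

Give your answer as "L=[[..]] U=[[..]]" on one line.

  row1 -= 4·row0 → [0,-3,-1]
  row2 -= -5·row0 → [0,15,2]
  row2 -= -5·row1 → [0,0,-3]

L=[[1,0,0],[4,1,0],[-5,-5,1]] U=[[-2,-5,-3],[0,-3,-1],[0,0,-3]]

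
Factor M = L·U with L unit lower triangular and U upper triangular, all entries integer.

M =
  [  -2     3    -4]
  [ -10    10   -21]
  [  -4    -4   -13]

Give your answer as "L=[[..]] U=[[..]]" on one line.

  row1 -= 5·row0 → [0,-5,-1]
  row2 -= 2·row0 → [0,-10,-5]
  row2 -= 2·row1 → [0,0,-3]

L=[[1,0,0],[5,1,0],[2,2,1]] U=[[-2,3,-4],[0,-5,-1],[0,0,-3]]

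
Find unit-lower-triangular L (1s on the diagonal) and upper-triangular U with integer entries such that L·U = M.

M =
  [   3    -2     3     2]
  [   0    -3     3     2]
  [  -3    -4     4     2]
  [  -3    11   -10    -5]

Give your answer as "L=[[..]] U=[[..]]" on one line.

  row1 -= 0·row0 → [0,-3,3,2]
  row2 -= -1·row0 → [0,-6,7,4]
  row3 -= -1·row0 → [0,9,-7,-3]
  row2 -= 2·row1 → [0,0,1,0]
  row3 -= -3·row1 → [0,0,2,3]
  row3 -= 2·row2 → [0,0,0,3]

L=[[1,0,0,0],[0,1,0,0],[-1,2,1,0],[-1,-3,2,1]] U=[[3,-2,3,2],[0,-3,3,2],[0,0,1,0],[0,0,0,3]]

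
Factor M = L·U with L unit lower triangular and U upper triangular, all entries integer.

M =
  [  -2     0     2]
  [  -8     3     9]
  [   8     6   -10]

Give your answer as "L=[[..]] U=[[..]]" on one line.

  r1 -= 4·r0 → [0,3,1]
  r2 -= -4·r0 → [0,6,-2]
  r2 -= 2·r1 → [0,0,-4]

L=[[1,0,0],[4,1,0],[-4,2,1]] U=[[-2,0,2],[0,3,1],[0,0,-4]]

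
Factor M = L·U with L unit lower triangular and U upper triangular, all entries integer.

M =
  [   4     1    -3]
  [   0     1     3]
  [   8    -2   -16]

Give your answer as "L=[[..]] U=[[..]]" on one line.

L=[[1,0,0],[0,1,0],[2,-4,1]] U=[[4,1,-3],[0,1,3],[0,0,2]]

  r1 -= 0·r0 → [0,1,3]
  r2 -= 2·r0 → [0,-4,-10]
  r2 -= -4·r1 → [0,0,2]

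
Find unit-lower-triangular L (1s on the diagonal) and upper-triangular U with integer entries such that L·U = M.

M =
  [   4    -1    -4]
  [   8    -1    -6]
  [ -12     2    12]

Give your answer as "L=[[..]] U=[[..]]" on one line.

  R1 -= 2·R0 → [0,1,2]
  R2 -= -3·R0 → [0,-1,0]
  R2 -= -1·R1 → [0,0,2]

L=[[1,0,0],[2,1,0],[-3,-1,1]] U=[[4,-1,-4],[0,1,2],[0,0,2]]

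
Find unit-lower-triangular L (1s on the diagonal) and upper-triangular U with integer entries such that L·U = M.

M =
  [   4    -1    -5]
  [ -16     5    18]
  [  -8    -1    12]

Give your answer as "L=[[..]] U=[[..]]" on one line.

L=[[1,0,0],[-4,1,0],[-2,-3,1]] U=[[4,-1,-5],[0,1,-2],[0,0,-4]]

  row1 -= -4·row0 → [0,1,-2]
  row2 -= -2·row0 → [0,-3,2]
  row2 -= -3·row1 → [0,0,-4]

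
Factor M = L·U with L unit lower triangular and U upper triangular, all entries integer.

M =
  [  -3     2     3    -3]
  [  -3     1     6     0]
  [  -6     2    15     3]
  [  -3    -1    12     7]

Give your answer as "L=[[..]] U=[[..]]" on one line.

L=[[1,0,0,0],[1,1,0,0],[2,2,1,0],[1,3,0,1]] U=[[-3,2,3,-3],[0,-1,3,3],[0,0,3,3],[0,0,0,1]]

  r1 -= 1·r0 → [0,-1,3,3]
  r2 -= 2·r0 → [0,-2,9,9]
  r3 -= 1·r0 → [0,-3,9,10]
  r2 -= 2·r1 → [0,0,3,3]
  r3 -= 3·r1 → [0,0,0,1]
  r3 -= 0·r2 → [0,0,0,1]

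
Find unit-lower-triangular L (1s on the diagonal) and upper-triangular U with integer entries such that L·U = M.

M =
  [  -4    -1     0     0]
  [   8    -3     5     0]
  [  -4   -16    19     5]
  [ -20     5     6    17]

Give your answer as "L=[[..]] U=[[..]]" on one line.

  r1 -= -2·r0 → [0,-5,5,0]
  r2 -= 1·r0 → [0,-15,19,5]
  r3 -= 5·r0 → [0,10,6,17]
  r2 -= 3·r1 → [0,0,4,5]
  r3 -= -2·r1 → [0,0,16,17]
  r3 -= 4·r2 → [0,0,0,-3]

L=[[1,0,0,0],[-2,1,0,0],[1,3,1,0],[5,-2,4,1]] U=[[-4,-1,0,0],[0,-5,5,0],[0,0,4,5],[0,0,0,-3]]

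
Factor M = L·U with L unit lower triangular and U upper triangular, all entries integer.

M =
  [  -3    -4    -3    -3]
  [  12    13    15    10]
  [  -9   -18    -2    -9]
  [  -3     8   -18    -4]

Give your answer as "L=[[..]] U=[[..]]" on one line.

L=[[1,0,0,0],[-4,1,0,0],[3,2,1,0],[1,-4,-3,1]] U=[[-3,-4,-3,-3],[0,-3,3,-2],[0,0,1,4],[0,0,0,3]]

  R1 -= -4·R0 → [0,-3,3,-2]
  R2 -= 3·R0 → [0,-6,7,0]
  R3 -= 1·R0 → [0,12,-15,-1]
  R2 -= 2·R1 → [0,0,1,4]
  R3 -= -4·R1 → [0,0,-3,-9]
  R3 -= -3·R2 → [0,0,0,3]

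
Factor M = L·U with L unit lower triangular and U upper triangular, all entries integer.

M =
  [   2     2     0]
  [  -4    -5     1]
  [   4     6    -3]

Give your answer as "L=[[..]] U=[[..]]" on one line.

L=[[1,0,0],[-2,1,0],[2,-2,1]] U=[[2,2,0],[0,-1,1],[0,0,-1]]

  row1 -= -2·row0 → [0,-1,1]
  row2 -= 2·row0 → [0,2,-3]
  row2 -= -2·row1 → [0,0,-1]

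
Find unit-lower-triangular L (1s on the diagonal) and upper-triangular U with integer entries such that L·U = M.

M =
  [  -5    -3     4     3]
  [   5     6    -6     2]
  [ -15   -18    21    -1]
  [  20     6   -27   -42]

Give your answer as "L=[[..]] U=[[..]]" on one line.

L=[[1,0,0,0],[-1,1,0,0],[3,-3,1,0],[-4,-2,-5,1]] U=[[-5,-3,4,3],[0,3,-2,5],[0,0,3,5],[0,0,0,5]]

  row1 -= -1·row0 → [0,3,-2,5]
  row2 -= 3·row0 → [0,-9,9,-10]
  row3 -= -4·row0 → [0,-6,-11,-30]
  row2 -= -3·row1 → [0,0,3,5]
  row3 -= -2·row1 → [0,0,-15,-20]
  row3 -= -5·row2 → [0,0,0,5]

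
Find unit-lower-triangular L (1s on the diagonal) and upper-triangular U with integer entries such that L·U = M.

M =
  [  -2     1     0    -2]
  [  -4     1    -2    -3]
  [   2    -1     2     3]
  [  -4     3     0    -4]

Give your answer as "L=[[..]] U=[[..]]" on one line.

  row1 -= 2·row0 → [0,-1,-2,1]
  row2 -= -1·row0 → [0,0,2,1]
  row3 -= 2·row0 → [0,1,0,0]
  row2 -= 0·row1 → [0,0,2,1]
  row3 -= -1·row1 → [0,0,-2,1]
  row3 -= -1·row2 → [0,0,0,2]

L=[[1,0,0,0],[2,1,0,0],[-1,0,1,0],[2,-1,-1,1]] U=[[-2,1,0,-2],[0,-1,-2,1],[0,0,2,1],[0,0,0,2]]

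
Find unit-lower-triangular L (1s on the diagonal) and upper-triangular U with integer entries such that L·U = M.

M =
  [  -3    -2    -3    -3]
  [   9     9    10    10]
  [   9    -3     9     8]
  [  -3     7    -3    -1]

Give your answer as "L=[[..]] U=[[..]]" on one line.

L=[[1,0,0,0],[-3,1,0,0],[-3,-3,1,0],[1,3,-1,1]] U=[[-3,-2,-3,-3],[0,3,1,1],[0,0,3,2],[0,0,0,1]]

  R1 -= -3·R0 → [0,3,1,1]
  R2 -= -3·R0 → [0,-9,0,-1]
  R3 -= 1·R0 → [0,9,0,2]
  R2 -= -3·R1 → [0,0,3,2]
  R3 -= 3·R1 → [0,0,-3,-1]
  R3 -= -1·R2 → [0,0,0,1]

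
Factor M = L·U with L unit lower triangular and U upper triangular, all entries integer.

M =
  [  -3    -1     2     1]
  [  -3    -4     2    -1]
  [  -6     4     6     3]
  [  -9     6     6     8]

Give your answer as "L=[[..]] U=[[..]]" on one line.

  R1 -= 1·R0 → [0,-3,0,-2]
  R2 -= 2·R0 → [0,6,2,1]
  R3 -= 3·R0 → [0,9,0,5]
  R2 -= -2·R1 → [0,0,2,-3]
  R3 -= -3·R1 → [0,0,0,-1]
  R3 -= 0·R2 → [0,0,0,-1]

L=[[1,0,0,0],[1,1,0,0],[2,-2,1,0],[3,-3,0,1]] U=[[-3,-1,2,1],[0,-3,0,-2],[0,0,2,-3],[0,0,0,-1]]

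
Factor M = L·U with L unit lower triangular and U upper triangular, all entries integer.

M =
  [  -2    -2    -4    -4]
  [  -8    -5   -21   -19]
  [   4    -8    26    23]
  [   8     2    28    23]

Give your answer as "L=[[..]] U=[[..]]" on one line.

  r1 -= 4·r0 → [0,3,-5,-3]
  r2 -= -2·r0 → [0,-12,18,15]
  r3 -= -4·r0 → [0,-6,12,7]
  r2 -= -4·r1 → [0,0,-2,3]
  r3 -= -2·r1 → [0,0,2,1]
  r3 -= -1·r2 → [0,0,0,4]

L=[[1,0,0,0],[4,1,0,0],[-2,-4,1,0],[-4,-2,-1,1]] U=[[-2,-2,-4,-4],[0,3,-5,-3],[0,0,-2,3],[0,0,0,4]]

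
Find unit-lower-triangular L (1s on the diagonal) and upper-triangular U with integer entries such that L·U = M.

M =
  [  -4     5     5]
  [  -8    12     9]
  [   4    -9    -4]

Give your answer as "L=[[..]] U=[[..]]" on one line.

L=[[1,0,0],[2,1,0],[-1,-2,1]] U=[[-4,5,5],[0,2,-1],[0,0,-1]]

  row1 -= 2·row0 → [0,2,-1]
  row2 -= -1·row0 → [0,-4,1]
  row2 -= -2·row1 → [0,0,-1]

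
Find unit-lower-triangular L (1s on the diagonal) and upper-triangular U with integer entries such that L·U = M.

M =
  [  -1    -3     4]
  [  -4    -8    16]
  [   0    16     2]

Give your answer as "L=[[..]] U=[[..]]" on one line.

  row1 -= 4·row0 → [0,4,0]
  row2 -= 0·row0 → [0,16,2]
  row2 -= 4·row1 → [0,0,2]

L=[[1,0,0],[4,1,0],[0,4,1]] U=[[-1,-3,4],[0,4,0],[0,0,2]]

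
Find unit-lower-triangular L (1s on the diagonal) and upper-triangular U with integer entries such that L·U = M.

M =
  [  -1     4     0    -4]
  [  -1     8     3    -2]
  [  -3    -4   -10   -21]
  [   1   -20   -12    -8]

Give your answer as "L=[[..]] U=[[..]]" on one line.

L=[[1,0,0,0],[1,1,0,0],[3,-4,1,0],[-1,-4,0,1]] U=[[-1,4,0,-4],[0,4,3,2],[0,0,2,-1],[0,0,0,-4]]

  row1 -= 1·row0 → [0,4,3,2]
  row2 -= 3·row0 → [0,-16,-10,-9]
  row3 -= -1·row0 → [0,-16,-12,-12]
  row2 -= -4·row1 → [0,0,2,-1]
  row3 -= -4·row1 → [0,0,0,-4]
  row3 -= 0·row2 → [0,0,0,-4]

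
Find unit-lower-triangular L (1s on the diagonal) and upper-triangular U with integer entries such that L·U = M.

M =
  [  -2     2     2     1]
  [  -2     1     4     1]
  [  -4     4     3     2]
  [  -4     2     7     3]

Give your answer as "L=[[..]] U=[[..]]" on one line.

  R1 -= 1·R0 → [0,-1,2,0]
  R2 -= 2·R0 → [0,0,-1,0]
  R3 -= 2·R0 → [0,-2,3,1]
  R2 -= 0·R1 → [0,0,-1,0]
  R3 -= 2·R1 → [0,0,-1,1]
  R3 -= 1·R2 → [0,0,0,1]

L=[[1,0,0,0],[1,1,0,0],[2,0,1,0],[2,2,1,1]] U=[[-2,2,2,1],[0,-1,2,0],[0,0,-1,0],[0,0,0,1]]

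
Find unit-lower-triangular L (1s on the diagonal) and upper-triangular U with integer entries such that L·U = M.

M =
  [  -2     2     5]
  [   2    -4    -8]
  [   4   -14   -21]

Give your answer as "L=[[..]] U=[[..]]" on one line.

L=[[1,0,0],[-1,1,0],[-2,5,1]] U=[[-2,2,5],[0,-2,-3],[0,0,4]]

  r1 -= -1·r0 → [0,-2,-3]
  r2 -= -2·r0 → [0,-10,-11]
  r2 -= 5·r1 → [0,0,4]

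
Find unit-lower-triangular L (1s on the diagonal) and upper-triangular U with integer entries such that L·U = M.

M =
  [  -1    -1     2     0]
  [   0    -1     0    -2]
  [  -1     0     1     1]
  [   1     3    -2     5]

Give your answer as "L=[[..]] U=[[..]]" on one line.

L=[[1,0,0,0],[0,1,0,0],[1,-1,1,0],[-1,-2,0,1]] U=[[-1,-1,2,0],[0,-1,0,-2],[0,0,-1,-1],[0,0,0,1]]

  R1 -= 0·R0 → [0,-1,0,-2]
  R2 -= 1·R0 → [0,1,-1,1]
  R3 -= -1·R0 → [0,2,0,5]
  R2 -= -1·R1 → [0,0,-1,-1]
  R3 -= -2·R1 → [0,0,0,1]
  R3 -= 0·R2 → [0,0,0,1]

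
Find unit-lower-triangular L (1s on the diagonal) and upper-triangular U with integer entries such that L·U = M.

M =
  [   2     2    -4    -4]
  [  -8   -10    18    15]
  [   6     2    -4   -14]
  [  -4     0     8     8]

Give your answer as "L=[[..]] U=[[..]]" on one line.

L=[[1,0,0,0],[-4,1,0,0],[3,2,1,0],[-2,-2,1,1]] U=[[2,2,-4,-4],[0,-2,2,-1],[0,0,4,0],[0,0,0,-2]]

  row1 -= -4·row0 → [0,-2,2,-1]
  row2 -= 3·row0 → [0,-4,8,-2]
  row3 -= -2·row0 → [0,4,0,0]
  row2 -= 2·row1 → [0,0,4,0]
  row3 -= -2·row1 → [0,0,4,-2]
  row3 -= 1·row2 → [0,0,0,-2]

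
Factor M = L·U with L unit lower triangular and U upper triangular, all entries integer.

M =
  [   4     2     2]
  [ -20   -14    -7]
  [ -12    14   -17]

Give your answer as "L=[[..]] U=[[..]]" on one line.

L=[[1,0,0],[-5,1,0],[-3,-5,1]] U=[[4,2,2],[0,-4,3],[0,0,4]]

  r1 -= -5·r0 → [0,-4,3]
  r2 -= -3·r0 → [0,20,-11]
  r2 -= -5·r1 → [0,0,4]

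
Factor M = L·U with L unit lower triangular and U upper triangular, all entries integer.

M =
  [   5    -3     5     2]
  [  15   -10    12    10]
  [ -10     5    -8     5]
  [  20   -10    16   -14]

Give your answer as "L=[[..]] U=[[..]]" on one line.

  row1 -= 3·row0 → [0,-1,-3,4]
  row2 -= -2·row0 → [0,-1,2,9]
  row3 -= 4·row0 → [0,2,-4,-22]
  row2 -= 1·row1 → [0,0,5,5]
  row3 -= -2·row1 → [0,0,-10,-14]
  row3 -= -2·row2 → [0,0,0,-4]

L=[[1,0,0,0],[3,1,0,0],[-2,1,1,0],[4,-2,-2,1]] U=[[5,-3,5,2],[0,-1,-3,4],[0,0,5,5],[0,0,0,-4]]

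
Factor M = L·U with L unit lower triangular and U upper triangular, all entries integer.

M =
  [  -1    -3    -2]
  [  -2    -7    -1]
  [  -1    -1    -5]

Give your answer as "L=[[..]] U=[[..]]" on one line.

  R1 -= 2·R0 → [0,-1,3]
  R2 -= 1·R0 → [0,2,-3]
  R2 -= -2·R1 → [0,0,3]

L=[[1,0,0],[2,1,0],[1,-2,1]] U=[[-1,-3,-2],[0,-1,3],[0,0,3]]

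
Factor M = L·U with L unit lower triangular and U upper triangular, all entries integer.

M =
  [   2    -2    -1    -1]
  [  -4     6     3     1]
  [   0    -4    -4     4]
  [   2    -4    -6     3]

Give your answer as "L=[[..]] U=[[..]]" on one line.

  r1 -= -2·r0 → [0,2,1,-1]
  r2 -= 0·r0 → [0,-4,-4,4]
  r3 -= 1·r0 → [0,-2,-5,4]
  r2 -= -2·r1 → [0,0,-2,2]
  r3 -= -1·r1 → [0,0,-4,3]
  r3 -= 2·r2 → [0,0,0,-1]

L=[[1,0,0,0],[-2,1,0,0],[0,-2,1,0],[1,-1,2,1]] U=[[2,-2,-1,-1],[0,2,1,-1],[0,0,-2,2],[0,0,0,-1]]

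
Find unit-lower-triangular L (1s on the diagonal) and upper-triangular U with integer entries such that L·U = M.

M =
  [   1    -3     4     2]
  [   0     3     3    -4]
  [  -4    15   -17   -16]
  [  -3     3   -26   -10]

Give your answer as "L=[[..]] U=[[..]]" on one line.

  row1 -= 0·row0 → [0,3,3,-4]
  row2 -= -4·row0 → [0,3,-1,-8]
  row3 -= -3·row0 → [0,-6,-14,-4]
  row2 -= 1·row1 → [0,0,-4,-4]
  row3 -= -2·row1 → [0,0,-8,-12]
  row3 -= 2·row2 → [0,0,0,-4]

L=[[1,0,0,0],[0,1,0,0],[-4,1,1,0],[-3,-2,2,1]] U=[[1,-3,4,2],[0,3,3,-4],[0,0,-4,-4],[0,0,0,-4]]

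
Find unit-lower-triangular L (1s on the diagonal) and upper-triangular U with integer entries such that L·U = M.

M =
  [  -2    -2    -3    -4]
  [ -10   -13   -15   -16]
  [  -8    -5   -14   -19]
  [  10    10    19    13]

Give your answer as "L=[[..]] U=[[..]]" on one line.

L=[[1,0,0,0],[5,1,0,0],[4,-1,1,0],[-5,0,-2,1]] U=[[-2,-2,-3,-4],[0,-3,0,4],[0,0,-2,1],[0,0,0,-5]]

  row1 -= 5·row0 → [0,-3,0,4]
  row2 -= 4·row0 → [0,3,-2,-3]
  row3 -= -5·row0 → [0,0,4,-7]
  row2 -= -1·row1 → [0,0,-2,1]
  row3 -= 0·row1 → [0,0,4,-7]
  row3 -= -2·row2 → [0,0,0,-5]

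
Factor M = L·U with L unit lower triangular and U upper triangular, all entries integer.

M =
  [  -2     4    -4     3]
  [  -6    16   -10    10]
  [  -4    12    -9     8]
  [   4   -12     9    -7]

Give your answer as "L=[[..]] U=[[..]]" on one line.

  R1 -= 3·R0 → [0,4,2,1]
  R2 -= 2·R0 → [0,4,-1,2]
  R3 -= -2·R0 → [0,-4,1,-1]
  R2 -= 1·R1 → [0,0,-3,1]
  R3 -= -1·R1 → [0,0,3,0]
  R3 -= -1·R2 → [0,0,0,1]

L=[[1,0,0,0],[3,1,0,0],[2,1,1,0],[-2,-1,-1,1]] U=[[-2,4,-4,3],[0,4,2,1],[0,0,-3,1],[0,0,0,1]]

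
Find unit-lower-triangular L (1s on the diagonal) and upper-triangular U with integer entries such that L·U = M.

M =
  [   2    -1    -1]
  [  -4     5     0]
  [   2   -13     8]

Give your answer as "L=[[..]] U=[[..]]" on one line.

  R1 -= -2·R0 → [0,3,-2]
  R2 -= 1·R0 → [0,-12,9]
  R2 -= -4·R1 → [0,0,1]

L=[[1,0,0],[-2,1,0],[1,-4,1]] U=[[2,-1,-1],[0,3,-2],[0,0,1]]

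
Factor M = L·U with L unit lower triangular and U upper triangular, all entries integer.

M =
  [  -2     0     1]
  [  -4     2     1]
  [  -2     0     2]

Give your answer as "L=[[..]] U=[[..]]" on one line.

L=[[1,0,0],[2,1,0],[1,0,1]] U=[[-2,0,1],[0,2,-1],[0,0,1]]

  R1 -= 2·R0 → [0,2,-1]
  R2 -= 1·R0 → [0,0,1]
  R2 -= 0·R1 → [0,0,1]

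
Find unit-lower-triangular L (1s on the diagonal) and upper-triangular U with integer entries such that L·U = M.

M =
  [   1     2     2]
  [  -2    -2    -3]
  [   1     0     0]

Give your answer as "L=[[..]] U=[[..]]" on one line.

  r1 -= -2·r0 → [0,2,1]
  r2 -= 1·r0 → [0,-2,-2]
  r2 -= -1·r1 → [0,0,-1]

L=[[1,0,0],[-2,1,0],[1,-1,1]] U=[[1,2,2],[0,2,1],[0,0,-1]]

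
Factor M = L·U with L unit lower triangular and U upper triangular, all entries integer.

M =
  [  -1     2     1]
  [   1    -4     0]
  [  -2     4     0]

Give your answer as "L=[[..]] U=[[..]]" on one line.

L=[[1,0,0],[-1,1,0],[2,0,1]] U=[[-1,2,1],[0,-2,1],[0,0,-2]]

  row1 -= -1·row0 → [0,-2,1]
  row2 -= 2·row0 → [0,0,-2]
  row2 -= 0·row1 → [0,0,-2]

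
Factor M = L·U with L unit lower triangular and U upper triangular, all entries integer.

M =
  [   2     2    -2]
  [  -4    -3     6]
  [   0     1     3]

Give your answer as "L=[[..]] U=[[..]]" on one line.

  R1 -= -2·R0 → [0,1,2]
  R2 -= 0·R0 → [0,1,3]
  R2 -= 1·R1 → [0,0,1]

L=[[1,0,0],[-2,1,0],[0,1,1]] U=[[2,2,-2],[0,1,2],[0,0,1]]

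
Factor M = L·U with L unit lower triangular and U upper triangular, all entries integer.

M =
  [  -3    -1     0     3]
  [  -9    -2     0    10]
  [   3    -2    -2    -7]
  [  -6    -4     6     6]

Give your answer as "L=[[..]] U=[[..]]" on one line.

L=[[1,0,0,0],[3,1,0,0],[-1,-3,1,0],[2,-2,-3,1]] U=[[-3,-1,0,3],[0,1,0,1],[0,0,-2,-1],[0,0,0,-1]]

  r1 -= 3·r0 → [0,1,0,1]
  r2 -= -1·r0 → [0,-3,-2,-4]
  r3 -= 2·r0 → [0,-2,6,0]
  r2 -= -3·r1 → [0,0,-2,-1]
  r3 -= -2·r1 → [0,0,6,2]
  r3 -= -3·r2 → [0,0,0,-1]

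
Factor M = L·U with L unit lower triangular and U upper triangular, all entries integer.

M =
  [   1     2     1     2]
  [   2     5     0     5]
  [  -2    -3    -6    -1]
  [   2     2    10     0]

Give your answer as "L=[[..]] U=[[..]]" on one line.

  R1 -= 2·R0 → [0,1,-2,1]
  R2 -= -2·R0 → [0,1,-4,3]
  R3 -= 2·R0 → [0,-2,8,-4]
  R2 -= 1·R1 → [0,0,-2,2]
  R3 -= -2·R1 → [0,0,4,-2]
  R3 -= -2·R2 → [0,0,0,2]

L=[[1,0,0,0],[2,1,0,0],[-2,1,1,0],[2,-2,-2,1]] U=[[1,2,1,2],[0,1,-2,1],[0,0,-2,2],[0,0,0,2]]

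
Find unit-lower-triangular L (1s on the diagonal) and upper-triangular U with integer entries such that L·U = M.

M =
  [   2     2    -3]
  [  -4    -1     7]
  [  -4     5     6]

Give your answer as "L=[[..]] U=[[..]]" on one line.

  r1 -= -2·r0 → [0,3,1]
  r2 -= -2·r0 → [0,9,0]
  r2 -= 3·r1 → [0,0,-3]

L=[[1,0,0],[-2,1,0],[-2,3,1]] U=[[2,2,-3],[0,3,1],[0,0,-3]]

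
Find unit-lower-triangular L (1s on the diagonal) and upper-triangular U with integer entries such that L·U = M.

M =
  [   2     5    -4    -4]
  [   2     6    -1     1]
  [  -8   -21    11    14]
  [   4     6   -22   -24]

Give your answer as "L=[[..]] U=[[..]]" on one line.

  row1 -= 1·row0 → [0,1,3,5]
  row2 -= -4·row0 → [0,-1,-5,-2]
  row3 -= 2·row0 → [0,-4,-14,-16]
  row2 -= -1·row1 → [0,0,-2,3]
  row3 -= -4·row1 → [0,0,-2,4]
  row3 -= 1·row2 → [0,0,0,1]

L=[[1,0,0,0],[1,1,0,0],[-4,-1,1,0],[2,-4,1,1]] U=[[2,5,-4,-4],[0,1,3,5],[0,0,-2,3],[0,0,0,1]]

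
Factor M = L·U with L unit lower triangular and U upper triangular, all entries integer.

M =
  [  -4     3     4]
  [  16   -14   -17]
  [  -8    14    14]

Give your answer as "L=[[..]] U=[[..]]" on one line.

  r1 -= -4·r0 → [0,-2,-1]
  r2 -= 2·r0 → [0,8,6]
  r2 -= -4·r1 → [0,0,2]

L=[[1,0,0],[-4,1,0],[2,-4,1]] U=[[-4,3,4],[0,-2,-1],[0,0,2]]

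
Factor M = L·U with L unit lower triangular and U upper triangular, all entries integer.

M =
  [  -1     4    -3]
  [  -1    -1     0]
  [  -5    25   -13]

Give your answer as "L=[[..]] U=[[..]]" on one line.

L=[[1,0,0],[1,1,0],[5,-1,1]] U=[[-1,4,-3],[0,-5,3],[0,0,5]]

  r1 -= 1·r0 → [0,-5,3]
  r2 -= 5·r0 → [0,5,2]
  r2 -= -1·r1 → [0,0,5]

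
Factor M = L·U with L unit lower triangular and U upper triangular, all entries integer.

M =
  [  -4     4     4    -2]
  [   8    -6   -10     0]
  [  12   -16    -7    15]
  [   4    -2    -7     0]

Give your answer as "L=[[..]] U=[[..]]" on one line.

  R1 -= -2·R0 → [0,2,-2,-4]
  R2 -= -3·R0 → [0,-4,5,9]
  R3 -= -1·R0 → [0,2,-3,-2]
  R2 -= -2·R1 → [0,0,1,1]
  R3 -= 1·R1 → [0,0,-1,2]
  R3 -= -1·R2 → [0,0,0,3]

L=[[1,0,0,0],[-2,1,0,0],[-3,-2,1,0],[-1,1,-1,1]] U=[[-4,4,4,-2],[0,2,-2,-4],[0,0,1,1],[0,0,0,3]]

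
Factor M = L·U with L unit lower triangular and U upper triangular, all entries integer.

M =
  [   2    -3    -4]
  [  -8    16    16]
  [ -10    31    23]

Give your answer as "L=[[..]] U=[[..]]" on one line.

  r1 -= -4·r0 → [0,4,0]
  r2 -= -5·r0 → [0,16,3]
  r2 -= 4·r1 → [0,0,3]

L=[[1,0,0],[-4,1,0],[-5,4,1]] U=[[2,-3,-4],[0,4,0],[0,0,3]]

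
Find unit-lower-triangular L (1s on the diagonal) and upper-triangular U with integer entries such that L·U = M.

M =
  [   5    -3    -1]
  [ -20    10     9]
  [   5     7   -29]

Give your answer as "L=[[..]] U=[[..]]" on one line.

L=[[1,0,0],[-4,1,0],[1,-5,1]] U=[[5,-3,-1],[0,-2,5],[0,0,-3]]

  r1 -= -4·r0 → [0,-2,5]
  r2 -= 1·r0 → [0,10,-28]
  r2 -= -5·r1 → [0,0,-3]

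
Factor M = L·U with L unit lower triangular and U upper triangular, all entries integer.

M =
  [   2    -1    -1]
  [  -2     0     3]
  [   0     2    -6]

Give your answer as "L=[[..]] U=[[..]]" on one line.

L=[[1,0,0],[-1,1,0],[0,-2,1]] U=[[2,-1,-1],[0,-1,2],[0,0,-2]]

  r1 -= -1·r0 → [0,-1,2]
  r2 -= 0·r0 → [0,2,-6]
  r2 -= -2·r1 → [0,0,-2]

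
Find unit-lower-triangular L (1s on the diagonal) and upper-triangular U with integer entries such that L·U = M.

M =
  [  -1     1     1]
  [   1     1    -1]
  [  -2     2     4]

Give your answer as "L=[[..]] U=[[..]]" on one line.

L=[[1,0,0],[-1,1,0],[2,0,1]] U=[[-1,1,1],[0,2,0],[0,0,2]]

  R1 -= -1·R0 → [0,2,0]
  R2 -= 2·R0 → [0,0,2]
  R2 -= 0·R1 → [0,0,2]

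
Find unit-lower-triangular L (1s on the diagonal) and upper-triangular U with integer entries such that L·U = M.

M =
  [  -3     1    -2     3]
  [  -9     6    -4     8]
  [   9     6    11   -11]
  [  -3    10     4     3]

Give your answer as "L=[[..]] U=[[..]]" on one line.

L=[[1,0,0,0],[3,1,0,0],[-3,3,1,0],[1,3,0,1]] U=[[-3,1,-2,3],[0,3,2,-1],[0,0,-1,1],[0,0,0,3]]

  R1 -= 3·R0 → [0,3,2,-1]
  R2 -= -3·R0 → [0,9,5,-2]
  R3 -= 1·R0 → [0,9,6,0]
  R2 -= 3·R1 → [0,0,-1,1]
  R3 -= 3·R1 → [0,0,0,3]
  R3 -= 0·R2 → [0,0,0,3]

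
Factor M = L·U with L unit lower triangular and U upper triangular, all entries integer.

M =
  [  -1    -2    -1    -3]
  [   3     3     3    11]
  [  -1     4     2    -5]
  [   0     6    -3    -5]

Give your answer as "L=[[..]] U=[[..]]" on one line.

L=[[1,0,0,0],[-3,1,0,0],[1,-2,1,0],[0,-2,-1,1]] U=[[-1,-2,-1,-3],[0,-3,0,2],[0,0,3,2],[0,0,0,1]]

  r1 -= -3·r0 → [0,-3,0,2]
  r2 -= 1·r0 → [0,6,3,-2]
  r3 -= 0·r0 → [0,6,-3,-5]
  r2 -= -2·r1 → [0,0,3,2]
  r3 -= -2·r1 → [0,0,-3,-1]
  r3 -= -1·r2 → [0,0,0,1]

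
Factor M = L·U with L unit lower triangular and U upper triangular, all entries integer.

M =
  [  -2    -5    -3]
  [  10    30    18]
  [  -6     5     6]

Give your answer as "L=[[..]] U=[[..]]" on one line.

  R1 -= -5·R0 → [0,5,3]
  R2 -= 3·R0 → [0,20,15]
  R2 -= 4·R1 → [0,0,3]

L=[[1,0,0],[-5,1,0],[3,4,1]] U=[[-2,-5,-3],[0,5,3],[0,0,3]]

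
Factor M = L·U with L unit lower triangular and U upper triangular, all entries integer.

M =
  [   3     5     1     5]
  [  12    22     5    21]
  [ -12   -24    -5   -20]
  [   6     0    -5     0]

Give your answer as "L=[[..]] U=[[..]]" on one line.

L=[[1,0,0,0],[4,1,0,0],[-4,-2,1,0],[2,-5,-2,1]] U=[[3,5,1,5],[0,2,1,1],[0,0,1,2],[0,0,0,-1]]

  r1 -= 4·r0 → [0,2,1,1]
  r2 -= -4·r0 → [0,-4,-1,0]
  r3 -= 2·r0 → [0,-10,-7,-10]
  r2 -= -2·r1 → [0,0,1,2]
  r3 -= -5·r1 → [0,0,-2,-5]
  r3 -= -2·r2 → [0,0,0,-1]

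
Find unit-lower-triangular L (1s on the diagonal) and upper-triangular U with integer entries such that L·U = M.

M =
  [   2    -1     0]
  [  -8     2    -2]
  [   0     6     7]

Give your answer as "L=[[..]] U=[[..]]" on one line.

L=[[1,0,0],[-4,1,0],[0,-3,1]] U=[[2,-1,0],[0,-2,-2],[0,0,1]]

  r1 -= -4·r0 → [0,-2,-2]
  r2 -= 0·r0 → [0,6,7]
  r2 -= -3·r1 → [0,0,1]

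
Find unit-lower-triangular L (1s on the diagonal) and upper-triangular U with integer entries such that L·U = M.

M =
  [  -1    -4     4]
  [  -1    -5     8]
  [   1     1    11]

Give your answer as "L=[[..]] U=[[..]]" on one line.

  r1 -= 1·r0 → [0,-1,4]
  r2 -= -1·r0 → [0,-3,15]
  r2 -= 3·r1 → [0,0,3]

L=[[1,0,0],[1,1,0],[-1,3,1]] U=[[-1,-4,4],[0,-1,4],[0,0,3]]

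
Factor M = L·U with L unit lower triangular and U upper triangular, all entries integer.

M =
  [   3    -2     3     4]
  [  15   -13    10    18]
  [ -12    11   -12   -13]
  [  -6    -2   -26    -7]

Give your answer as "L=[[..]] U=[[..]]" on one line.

L=[[1,0,0,0],[5,1,0,0],[-4,-1,1,0],[-2,2,2,1]] U=[[3,-2,3,4],[0,-3,-5,-2],[0,0,-5,1],[0,0,0,3]]

  R1 -= 5·R0 → [0,-3,-5,-2]
  R2 -= -4·R0 → [0,3,0,3]
  R3 -= -2·R0 → [0,-6,-20,1]
  R2 -= -1·R1 → [0,0,-5,1]
  R3 -= 2·R1 → [0,0,-10,5]
  R3 -= 2·R2 → [0,0,0,3]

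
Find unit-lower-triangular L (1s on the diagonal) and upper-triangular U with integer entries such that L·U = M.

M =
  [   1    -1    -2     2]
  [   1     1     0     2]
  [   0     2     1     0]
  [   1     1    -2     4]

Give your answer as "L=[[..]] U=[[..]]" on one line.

L=[[1,0,0,0],[1,1,0,0],[0,1,1,0],[1,1,2,1]] U=[[1,-1,-2,2],[0,2,2,0],[0,0,-1,0],[0,0,0,2]]

  r1 -= 1·r0 → [0,2,2,0]
  r2 -= 0·r0 → [0,2,1,0]
  r3 -= 1·r0 → [0,2,0,2]
  r2 -= 1·r1 → [0,0,-1,0]
  r3 -= 1·r1 → [0,0,-2,2]
  r3 -= 2·r2 → [0,0,0,2]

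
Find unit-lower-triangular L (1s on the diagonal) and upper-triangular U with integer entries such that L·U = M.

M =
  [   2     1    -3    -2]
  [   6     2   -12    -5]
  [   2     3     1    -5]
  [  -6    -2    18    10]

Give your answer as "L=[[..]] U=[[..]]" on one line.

L=[[1,0,0,0],[3,1,0,0],[1,-2,1,0],[-3,-1,-3,1]] U=[[2,1,-3,-2],[0,-1,-3,1],[0,0,-2,-1],[0,0,0,2]]

  row1 -= 3·row0 → [0,-1,-3,1]
  row2 -= 1·row0 → [0,2,4,-3]
  row3 -= -3·row0 → [0,1,9,4]
  row2 -= -2·row1 → [0,0,-2,-1]
  row3 -= -1·row1 → [0,0,6,5]
  row3 -= -3·row2 → [0,0,0,2]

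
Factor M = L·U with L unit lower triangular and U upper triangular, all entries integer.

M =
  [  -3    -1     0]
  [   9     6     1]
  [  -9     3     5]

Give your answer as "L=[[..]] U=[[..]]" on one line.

  r1 -= -3·r0 → [0,3,1]
  r2 -= 3·r0 → [0,6,5]
  r2 -= 2·r1 → [0,0,3]

L=[[1,0,0],[-3,1,0],[3,2,1]] U=[[-3,-1,0],[0,3,1],[0,0,3]]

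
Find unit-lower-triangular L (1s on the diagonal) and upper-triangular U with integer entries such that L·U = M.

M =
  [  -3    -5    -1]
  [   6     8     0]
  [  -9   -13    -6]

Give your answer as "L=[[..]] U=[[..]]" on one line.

L=[[1,0,0],[-2,1,0],[3,-1,1]] U=[[-3,-5,-1],[0,-2,-2],[0,0,-5]]

  row1 -= -2·row0 → [0,-2,-2]
  row2 -= 3·row0 → [0,2,-3]
  row2 -= -1·row1 → [0,0,-5]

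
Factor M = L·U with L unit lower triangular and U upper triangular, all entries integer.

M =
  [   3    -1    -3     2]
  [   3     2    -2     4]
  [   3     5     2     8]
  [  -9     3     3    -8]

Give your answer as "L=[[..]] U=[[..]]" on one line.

  r1 -= 1·r0 → [0,3,1,2]
  r2 -= 1·r0 → [0,6,5,6]
  r3 -= -3·r0 → [0,0,-6,-2]
  r2 -= 2·r1 → [0,0,3,2]
  r3 -= 0·r1 → [0,0,-6,-2]
  r3 -= -2·r2 → [0,0,0,2]

L=[[1,0,0,0],[1,1,0,0],[1,2,1,0],[-3,0,-2,1]] U=[[3,-1,-3,2],[0,3,1,2],[0,0,3,2],[0,0,0,2]]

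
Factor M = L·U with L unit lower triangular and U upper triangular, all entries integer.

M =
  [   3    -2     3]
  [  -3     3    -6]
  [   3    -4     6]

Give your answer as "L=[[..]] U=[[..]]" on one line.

L=[[1,0,0],[-1,1,0],[1,-2,1]] U=[[3,-2,3],[0,1,-3],[0,0,-3]]

  R1 -= -1·R0 → [0,1,-3]
  R2 -= 1·R0 → [0,-2,3]
  R2 -= -2·R1 → [0,0,-3]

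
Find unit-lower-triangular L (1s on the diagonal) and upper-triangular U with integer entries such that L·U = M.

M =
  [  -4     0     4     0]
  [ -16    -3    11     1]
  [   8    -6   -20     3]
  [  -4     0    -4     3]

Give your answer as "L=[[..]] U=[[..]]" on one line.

  r1 -= 4·r0 → [0,-3,-5,1]
  r2 -= -2·r0 → [0,-6,-12,3]
  r3 -= 1·r0 → [0,0,-8,3]
  r2 -= 2·r1 → [0,0,-2,1]
  r3 -= 0·r1 → [0,0,-8,3]
  r3 -= 4·r2 → [0,0,0,-1]

L=[[1,0,0,0],[4,1,0,0],[-2,2,1,0],[1,0,4,1]] U=[[-4,0,4,0],[0,-3,-5,1],[0,0,-2,1],[0,0,0,-1]]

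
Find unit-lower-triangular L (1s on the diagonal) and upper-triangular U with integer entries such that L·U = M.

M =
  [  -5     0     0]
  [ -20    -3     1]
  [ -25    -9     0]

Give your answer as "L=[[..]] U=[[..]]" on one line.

  row1 -= 4·row0 → [0,-3,1]
  row2 -= 5·row0 → [0,-9,0]
  row2 -= 3·row1 → [0,0,-3]

L=[[1,0,0],[4,1,0],[5,3,1]] U=[[-5,0,0],[0,-3,1],[0,0,-3]]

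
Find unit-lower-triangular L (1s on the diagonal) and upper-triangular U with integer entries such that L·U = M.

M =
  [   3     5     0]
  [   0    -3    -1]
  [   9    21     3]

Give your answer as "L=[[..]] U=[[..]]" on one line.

  r1 -= 0·r0 → [0,-3,-1]
  r2 -= 3·r0 → [0,6,3]
  r2 -= -2·r1 → [0,0,1]

L=[[1,0,0],[0,1,0],[3,-2,1]] U=[[3,5,0],[0,-3,-1],[0,0,1]]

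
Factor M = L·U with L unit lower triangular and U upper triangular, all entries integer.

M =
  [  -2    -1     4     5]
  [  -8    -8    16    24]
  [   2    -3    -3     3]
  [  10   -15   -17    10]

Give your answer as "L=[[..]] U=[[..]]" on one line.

L=[[1,0,0,0],[4,1,0,0],[-1,1,1,0],[-5,5,3,1]] U=[[-2,-1,4,5],[0,-4,0,4],[0,0,1,4],[0,0,0,3]]

  r1 -= 4·r0 → [0,-4,0,4]
  r2 -= -1·r0 → [0,-4,1,8]
  r3 -= -5·r0 → [0,-20,3,35]
  r2 -= 1·r1 → [0,0,1,4]
  r3 -= 5·r1 → [0,0,3,15]
  r3 -= 3·r2 → [0,0,0,3]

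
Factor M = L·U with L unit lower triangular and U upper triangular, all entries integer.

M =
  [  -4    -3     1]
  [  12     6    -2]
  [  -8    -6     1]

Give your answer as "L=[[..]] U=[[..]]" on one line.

  r1 -= -3·r0 → [0,-3,1]
  r2 -= 2·r0 → [0,0,-1]
  r2 -= 0·r1 → [0,0,-1]

L=[[1,0,0],[-3,1,0],[2,0,1]] U=[[-4,-3,1],[0,-3,1],[0,0,-1]]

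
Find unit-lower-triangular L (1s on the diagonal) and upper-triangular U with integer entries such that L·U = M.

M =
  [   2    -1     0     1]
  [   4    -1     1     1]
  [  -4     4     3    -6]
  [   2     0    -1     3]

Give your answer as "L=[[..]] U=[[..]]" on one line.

  r1 -= 2·r0 → [0,1,1,-1]
  r2 -= -2·r0 → [0,2,3,-4]
  r3 -= 1·r0 → [0,1,-1,2]
  r2 -= 2·r1 → [0,0,1,-2]
  r3 -= 1·r1 → [0,0,-2,3]
  r3 -= -2·r2 → [0,0,0,-1]

L=[[1,0,0,0],[2,1,0,0],[-2,2,1,0],[1,1,-2,1]] U=[[2,-1,0,1],[0,1,1,-1],[0,0,1,-2],[0,0,0,-1]]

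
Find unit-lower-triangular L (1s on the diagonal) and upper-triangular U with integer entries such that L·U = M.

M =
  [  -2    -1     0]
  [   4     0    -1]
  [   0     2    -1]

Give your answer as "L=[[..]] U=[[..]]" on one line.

L=[[1,0,0],[-2,1,0],[0,-1,1]] U=[[-2,-1,0],[0,-2,-1],[0,0,-2]]

  r1 -= -2·r0 → [0,-2,-1]
  r2 -= 0·r0 → [0,2,-1]
  r2 -= -1·r1 → [0,0,-2]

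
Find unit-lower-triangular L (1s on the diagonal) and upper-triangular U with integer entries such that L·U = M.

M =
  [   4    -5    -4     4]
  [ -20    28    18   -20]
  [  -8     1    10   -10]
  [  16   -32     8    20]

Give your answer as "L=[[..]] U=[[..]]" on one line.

  R1 -= -5·R0 → [0,3,-2,0]
  R2 -= -2·R0 → [0,-9,2,-2]
  R3 -= 4·R0 → [0,-12,24,4]
  R2 -= -3·R1 → [0,0,-4,-2]
  R3 -= -4·R1 → [0,0,16,4]
  R3 -= -4·R2 → [0,0,0,-4]

L=[[1,0,0,0],[-5,1,0,0],[-2,-3,1,0],[4,-4,-4,1]] U=[[4,-5,-4,4],[0,3,-2,0],[0,0,-4,-2],[0,0,0,-4]]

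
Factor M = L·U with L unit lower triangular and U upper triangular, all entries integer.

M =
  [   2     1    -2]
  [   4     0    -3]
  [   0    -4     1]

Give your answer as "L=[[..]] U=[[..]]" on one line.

L=[[1,0,0],[2,1,0],[0,2,1]] U=[[2,1,-2],[0,-2,1],[0,0,-1]]

  r1 -= 2·r0 → [0,-2,1]
  r2 -= 0·r0 → [0,-4,1]
  r2 -= 2·r1 → [0,0,-1]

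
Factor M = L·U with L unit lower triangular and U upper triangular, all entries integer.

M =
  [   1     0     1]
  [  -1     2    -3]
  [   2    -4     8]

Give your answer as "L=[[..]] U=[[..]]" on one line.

  row1 -= -1·row0 → [0,2,-2]
  row2 -= 2·row0 → [0,-4,6]
  row2 -= -2·row1 → [0,0,2]

L=[[1,0,0],[-1,1,0],[2,-2,1]] U=[[1,0,1],[0,2,-2],[0,0,2]]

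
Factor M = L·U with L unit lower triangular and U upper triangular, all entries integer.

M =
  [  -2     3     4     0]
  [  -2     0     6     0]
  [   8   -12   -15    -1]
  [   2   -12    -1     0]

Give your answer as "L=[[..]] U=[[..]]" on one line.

  R1 -= 1·R0 → [0,-3,2,0]
  R2 -= -4·R0 → [0,0,1,-1]
  R3 -= -1·R0 → [0,-9,3,0]
  R2 -= 0·R1 → [0,0,1,-1]
  R3 -= 3·R1 → [0,0,-3,0]
  R3 -= -3·R2 → [0,0,0,-3]

L=[[1,0,0,0],[1,1,0,0],[-4,0,1,0],[-1,3,-3,1]] U=[[-2,3,4,0],[0,-3,2,0],[0,0,1,-1],[0,0,0,-3]]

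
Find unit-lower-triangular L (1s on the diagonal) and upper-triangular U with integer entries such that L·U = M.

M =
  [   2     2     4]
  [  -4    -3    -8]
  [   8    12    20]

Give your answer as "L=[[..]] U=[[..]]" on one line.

L=[[1,0,0],[-2,1,0],[4,4,1]] U=[[2,2,4],[0,1,0],[0,0,4]]

  R1 -= -2·R0 → [0,1,0]
  R2 -= 4·R0 → [0,4,4]
  R2 -= 4·R1 → [0,0,4]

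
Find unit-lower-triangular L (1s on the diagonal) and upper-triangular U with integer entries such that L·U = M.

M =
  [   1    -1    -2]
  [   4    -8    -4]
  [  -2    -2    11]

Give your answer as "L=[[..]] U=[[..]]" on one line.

L=[[1,0,0],[4,1,0],[-2,1,1]] U=[[1,-1,-2],[0,-4,4],[0,0,3]]

  R1 -= 4·R0 → [0,-4,4]
  R2 -= -2·R0 → [0,-4,7]
  R2 -= 1·R1 → [0,0,3]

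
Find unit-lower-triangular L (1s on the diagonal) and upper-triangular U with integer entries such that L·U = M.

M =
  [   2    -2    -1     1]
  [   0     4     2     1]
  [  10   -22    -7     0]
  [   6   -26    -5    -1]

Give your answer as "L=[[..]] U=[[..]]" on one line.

  row1 -= 0·row0 → [0,4,2,1]
  row2 -= 5·row0 → [0,-12,-2,-5]
  row3 -= 3·row0 → [0,-20,-2,-4]
  row2 -= -3·row1 → [0,0,4,-2]
  row3 -= -5·row1 → [0,0,8,1]
  row3 -= 2·row2 → [0,0,0,5]

L=[[1,0,0,0],[0,1,0,0],[5,-3,1,0],[3,-5,2,1]] U=[[2,-2,-1,1],[0,4,2,1],[0,0,4,-2],[0,0,0,5]]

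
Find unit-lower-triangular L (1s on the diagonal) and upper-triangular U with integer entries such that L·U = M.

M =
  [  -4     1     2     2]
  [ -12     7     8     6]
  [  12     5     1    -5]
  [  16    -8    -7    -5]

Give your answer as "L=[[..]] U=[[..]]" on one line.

  R1 -= 3·R0 → [0,4,2,0]
  R2 -= -3·R0 → [0,8,7,1]
  R3 -= -4·R0 → [0,-4,1,3]
  R2 -= 2·R1 → [0,0,3,1]
  R3 -= -1·R1 → [0,0,3,3]
  R3 -= 1·R2 → [0,0,0,2]

L=[[1,0,0,0],[3,1,0,0],[-3,2,1,0],[-4,-1,1,1]] U=[[-4,1,2,2],[0,4,2,0],[0,0,3,1],[0,0,0,2]]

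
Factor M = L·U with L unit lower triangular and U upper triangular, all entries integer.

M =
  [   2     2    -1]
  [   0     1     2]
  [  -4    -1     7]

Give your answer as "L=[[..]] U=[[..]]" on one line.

  r1 -= 0·r0 → [0,1,2]
  r2 -= -2·r0 → [0,3,5]
  r2 -= 3·r1 → [0,0,-1]

L=[[1,0,0],[0,1,0],[-2,3,1]] U=[[2,2,-1],[0,1,2],[0,0,-1]]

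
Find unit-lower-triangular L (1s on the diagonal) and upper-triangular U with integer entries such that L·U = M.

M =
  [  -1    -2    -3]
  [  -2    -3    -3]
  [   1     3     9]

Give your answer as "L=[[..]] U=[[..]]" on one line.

L=[[1,0,0],[2,1,0],[-1,1,1]] U=[[-1,-2,-3],[0,1,3],[0,0,3]]

  R1 -= 2·R0 → [0,1,3]
  R2 -= -1·R0 → [0,1,6]
  R2 -= 1·R1 → [0,0,3]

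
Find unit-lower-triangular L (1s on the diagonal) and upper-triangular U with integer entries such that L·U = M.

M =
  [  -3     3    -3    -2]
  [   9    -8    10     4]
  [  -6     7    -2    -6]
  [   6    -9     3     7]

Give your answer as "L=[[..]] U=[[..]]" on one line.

  r1 -= -3·r0 → [0,1,1,-2]
  r2 -= 2·r0 → [0,1,4,-2]
  r3 -= -2·r0 → [0,-3,-3,3]
  r2 -= 1·r1 → [0,0,3,0]
  r3 -= -3·r1 → [0,0,0,-3]
  r3 -= 0·r2 → [0,0,0,-3]

L=[[1,0,0,0],[-3,1,0,0],[2,1,1,0],[-2,-3,0,1]] U=[[-3,3,-3,-2],[0,1,1,-2],[0,0,3,0],[0,0,0,-3]]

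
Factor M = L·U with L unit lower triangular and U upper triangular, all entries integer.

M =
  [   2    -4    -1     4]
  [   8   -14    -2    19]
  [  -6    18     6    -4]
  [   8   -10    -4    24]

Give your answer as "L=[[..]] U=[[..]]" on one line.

L=[[1,0,0,0],[4,1,0,0],[-3,3,1,0],[4,3,2,1]] U=[[2,-4,-1,4],[0,2,2,3],[0,0,-3,-1],[0,0,0,1]]

  r1 -= 4·r0 → [0,2,2,3]
  r2 -= -3·r0 → [0,6,3,8]
  r3 -= 4·r0 → [0,6,0,8]
  r2 -= 3·r1 → [0,0,-3,-1]
  r3 -= 3·r1 → [0,0,-6,-1]
  r3 -= 2·r2 → [0,0,0,1]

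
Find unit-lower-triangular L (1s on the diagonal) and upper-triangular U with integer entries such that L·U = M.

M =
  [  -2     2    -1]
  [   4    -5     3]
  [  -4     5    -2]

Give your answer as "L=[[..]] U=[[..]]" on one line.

  row1 -= -2·row0 → [0,-1,1]
  row2 -= 2·row0 → [0,1,0]
  row2 -= -1·row1 → [0,0,1]

L=[[1,0,0],[-2,1,0],[2,-1,1]] U=[[-2,2,-1],[0,-1,1],[0,0,1]]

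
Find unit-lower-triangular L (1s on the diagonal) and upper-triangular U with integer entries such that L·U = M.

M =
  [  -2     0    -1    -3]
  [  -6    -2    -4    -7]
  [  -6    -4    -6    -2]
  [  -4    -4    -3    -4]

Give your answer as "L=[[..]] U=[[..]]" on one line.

L=[[1,0,0,0],[3,1,0,0],[3,2,1,0],[2,2,-1,1]] U=[[-2,0,-1,-3],[0,-2,-1,2],[0,0,-1,3],[0,0,0,1]]

  r1 -= 3·r0 → [0,-2,-1,2]
  r2 -= 3·r0 → [0,-4,-3,7]
  r3 -= 2·r0 → [0,-4,-1,2]
  r2 -= 2·r1 → [0,0,-1,3]
  r3 -= 2·r1 → [0,0,1,-2]
  r3 -= -1·r2 → [0,0,0,1]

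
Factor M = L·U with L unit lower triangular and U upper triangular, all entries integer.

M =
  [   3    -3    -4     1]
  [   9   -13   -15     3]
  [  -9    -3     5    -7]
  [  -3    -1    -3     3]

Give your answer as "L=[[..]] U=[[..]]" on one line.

  row1 -= 3·row0 → [0,-4,-3,0]
  row2 -= -3·row0 → [0,-12,-7,-4]
  row3 -= -1·row0 → [0,-4,-7,4]
  row2 -= 3·row1 → [0,0,2,-4]
  row3 -= 1·row1 → [0,0,-4,4]
  row3 -= -2·row2 → [0,0,0,-4]

L=[[1,0,0,0],[3,1,0,0],[-3,3,1,0],[-1,1,-2,1]] U=[[3,-3,-4,1],[0,-4,-3,0],[0,0,2,-4],[0,0,0,-4]]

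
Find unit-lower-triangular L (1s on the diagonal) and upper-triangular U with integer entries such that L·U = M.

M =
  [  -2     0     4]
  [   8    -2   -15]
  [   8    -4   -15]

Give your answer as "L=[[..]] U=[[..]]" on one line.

  row1 -= -4·row0 → [0,-2,1]
  row2 -= -4·row0 → [0,-4,1]
  row2 -= 2·row1 → [0,0,-1]

L=[[1,0,0],[-4,1,0],[-4,2,1]] U=[[-2,0,4],[0,-2,1],[0,0,-1]]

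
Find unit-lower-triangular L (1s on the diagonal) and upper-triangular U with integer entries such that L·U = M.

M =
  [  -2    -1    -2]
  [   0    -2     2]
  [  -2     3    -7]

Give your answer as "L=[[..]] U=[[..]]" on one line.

L=[[1,0,0],[0,1,0],[1,-2,1]] U=[[-2,-1,-2],[0,-2,2],[0,0,-1]]

  row1 -= 0·row0 → [0,-2,2]
  row2 -= 1·row0 → [0,4,-5]
  row2 -= -2·row1 → [0,0,-1]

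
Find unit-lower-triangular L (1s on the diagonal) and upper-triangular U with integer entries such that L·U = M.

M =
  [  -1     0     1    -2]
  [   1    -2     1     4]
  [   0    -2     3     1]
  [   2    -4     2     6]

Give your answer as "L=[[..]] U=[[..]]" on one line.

L=[[1,0,0,0],[-1,1,0,0],[0,1,1,0],[-2,2,0,1]] U=[[-1,0,1,-2],[0,-2,2,2],[0,0,1,-1],[0,0,0,-2]]

  row1 -= -1·row0 → [0,-2,2,2]
  row2 -= 0·row0 → [0,-2,3,1]
  row3 -= -2·row0 → [0,-4,4,2]
  row2 -= 1·row1 → [0,0,1,-1]
  row3 -= 2·row1 → [0,0,0,-2]
  row3 -= 0·row2 → [0,0,0,-2]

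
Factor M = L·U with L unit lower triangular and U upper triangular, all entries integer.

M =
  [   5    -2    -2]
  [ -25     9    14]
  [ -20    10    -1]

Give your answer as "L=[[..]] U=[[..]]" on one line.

  R1 -= -5·R0 → [0,-1,4]
  R2 -= -4·R0 → [0,2,-9]
  R2 -= -2·R1 → [0,0,-1]

L=[[1,0,0],[-5,1,0],[-4,-2,1]] U=[[5,-2,-2],[0,-1,4],[0,0,-1]]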